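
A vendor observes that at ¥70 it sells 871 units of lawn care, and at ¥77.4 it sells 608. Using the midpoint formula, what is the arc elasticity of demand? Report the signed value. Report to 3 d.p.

ΔQ = 608 − 871 = -263; ΔP = 77.4 − 70 = 7.4.
Midpoints: P̄ = 73.70, Q̄ = 739.5.
ε = (ΔQ/ΔP)(P̄/Q̄) = (-263/7.4)(73.70/739.5).

-3.542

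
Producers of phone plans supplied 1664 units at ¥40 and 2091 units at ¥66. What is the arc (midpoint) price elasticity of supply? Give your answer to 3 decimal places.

0.464

ΔQ = 2091 − 1664 = 427; ΔP = 66 − 40 = 26.
Midpoints: P̄ = 53.00, Q̄ = 1877.5.
ε_s = (ΔQ/ΔP)(P̄/Q̄) = (427/26)(53.00/1877.5).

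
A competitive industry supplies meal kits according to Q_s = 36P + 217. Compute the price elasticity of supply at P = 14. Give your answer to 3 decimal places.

0.699

At P = 14, Q_s = 721.
dQ_s/dP = 36.
ε_s = (dQ_s/dP)(P/Q_s) = (36)(14/721).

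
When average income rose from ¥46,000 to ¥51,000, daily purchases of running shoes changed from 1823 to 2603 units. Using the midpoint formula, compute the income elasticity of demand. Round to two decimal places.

3.42

ΔQ = 780, ΔI = 5000. Midpoints: Ī = 48,500, Q̄ = 2213.0.
ε_I = (ΔQ/ΔI)(Ī/Q̄) = (780/5000)(48500/2213.0).
ε_I > 0, so the good is normal.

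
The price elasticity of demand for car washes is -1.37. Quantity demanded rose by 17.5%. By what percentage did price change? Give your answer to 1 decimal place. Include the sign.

%ΔP ≈ %ΔQ / ε = (17.5%)/(-1.37) = -12.77%.

-12.8%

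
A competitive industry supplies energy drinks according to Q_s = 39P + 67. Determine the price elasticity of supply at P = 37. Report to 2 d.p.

0.96

At P = 37, Q_s = 1510.
dQ_s/dP = 39.
ε_s = (dQ_s/dP)(P/Q_s) = (39)(37/1510).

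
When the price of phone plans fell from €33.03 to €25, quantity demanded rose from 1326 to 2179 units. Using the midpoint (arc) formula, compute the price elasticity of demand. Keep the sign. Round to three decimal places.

-1.759

ΔQ = 2179 − 1326 = 853; ΔP = 25 − 33.03 = -8.03.
Midpoints: P̄ = 29.02, Q̄ = 1752.5.
ε = (ΔQ/ΔP)(P̄/Q̄) = (853/-8.03)(29.02/1752.5).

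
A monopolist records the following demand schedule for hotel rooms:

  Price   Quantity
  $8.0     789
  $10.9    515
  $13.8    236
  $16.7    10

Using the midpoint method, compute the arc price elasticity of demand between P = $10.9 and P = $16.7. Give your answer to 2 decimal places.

-4.58

At P = 10.9, Q = 515; at P = 16.7, Q = 10.
ΔQ = -505, ΔP = 5.8. Midpoints: P̄ = 13.80, Q̄ = 262.5.
ε = (ΔQ/ΔP)(P̄/Q̄) = (-505/5.8)(13.80/262.5).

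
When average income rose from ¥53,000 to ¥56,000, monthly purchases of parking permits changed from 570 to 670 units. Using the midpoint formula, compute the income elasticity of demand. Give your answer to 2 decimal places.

2.93

ΔQ = 100, ΔI = 3000. Midpoints: Ī = 54,500, Q̄ = 620.0.
ε_I = (ΔQ/ΔI)(Ī/Q̄) = (100/3000)(54500/620.0).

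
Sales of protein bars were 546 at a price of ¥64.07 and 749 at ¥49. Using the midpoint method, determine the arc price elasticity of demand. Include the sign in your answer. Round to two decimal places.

ΔQ = 749 − 546 = 203; ΔP = 49 − 64.07 = -15.07.
Midpoints: P̄ = 56.53, Q̄ = 647.5.
ε = (ΔQ/ΔP)(P̄/Q̄) = (203/-15.07)(56.53/647.5).

-1.18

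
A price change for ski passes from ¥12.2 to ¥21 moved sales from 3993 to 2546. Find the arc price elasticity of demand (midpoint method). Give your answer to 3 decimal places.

ΔQ = 2546 − 3993 = -1447; ΔP = 21 − 12.2 = 8.8.
Midpoints: P̄ = 16.60, Q̄ = 3269.5.
ε = (ΔQ/ΔP)(P̄/Q̄) = (-1447/8.8)(16.60/3269.5).

-0.835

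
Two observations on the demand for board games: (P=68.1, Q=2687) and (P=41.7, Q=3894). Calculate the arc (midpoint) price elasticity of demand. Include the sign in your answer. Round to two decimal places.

-0.76

ΔQ = 3894 − 2687 = 1207; ΔP = 41.7 − 68.1 = -26.4.
Midpoints: P̄ = 54.90, Q̄ = 3290.5.
ε = (ΔQ/ΔP)(P̄/Q̄) = (1207/-26.4)(54.90/3290.5).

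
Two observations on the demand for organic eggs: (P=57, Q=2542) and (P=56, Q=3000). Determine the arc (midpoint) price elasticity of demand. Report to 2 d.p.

ΔQ = 3000 − 2542 = 458; ΔP = 56 − 57 = -1.
Midpoints: P̄ = 56.50, Q̄ = 2771.0.
ε = (ΔQ/ΔP)(P̄/Q̄) = (458/-1)(56.50/2771.0).

-9.34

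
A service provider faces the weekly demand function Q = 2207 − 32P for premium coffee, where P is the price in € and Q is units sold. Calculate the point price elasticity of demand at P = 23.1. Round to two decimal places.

At P = 23.1, Q = 1467.800.
dQ/dP = −32.
ε = (dQ/dP)(P/Q) = (-32)(23.1/1467.800).
|ε| < 1, so demand is inelastic at this price.

-0.50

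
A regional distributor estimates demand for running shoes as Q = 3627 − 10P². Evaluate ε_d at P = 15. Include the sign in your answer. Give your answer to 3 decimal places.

-3.268

At P = 15, Q = 1377.
dQ/dP = −20P = -300.
ε = (dQ/dP)(P/Q) = (-300)(15/1377).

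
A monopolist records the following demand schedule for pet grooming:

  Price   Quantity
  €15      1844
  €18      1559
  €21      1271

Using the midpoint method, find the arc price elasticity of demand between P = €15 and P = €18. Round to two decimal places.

-0.92

At P = 15, Q = 1844; at P = 18, Q = 1559.
ΔQ = -285, ΔP = 3. Midpoints: P̄ = 16.50, Q̄ = 1701.5.
ε = (ΔQ/ΔP)(P̄/Q̄) = (-285/3)(16.50/1701.5).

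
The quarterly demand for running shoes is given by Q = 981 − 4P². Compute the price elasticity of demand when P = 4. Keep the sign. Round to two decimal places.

At P = 4, Q = 917.
dQ/dP = −8P = -32.
ε = (dQ/dP)(P/Q) = (-32)(4/917).

-0.14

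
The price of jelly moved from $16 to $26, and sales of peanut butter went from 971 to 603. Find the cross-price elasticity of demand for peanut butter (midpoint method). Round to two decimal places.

-0.98

ΔQ_x = 603 − 971 = -368; ΔP_y = 26 − 16 = 10.
Midpoints: P̄_y = 21.00, Q̄_x = 787.0.
ε_xy = (ΔQ_x/ΔP_y)(P̄_y/Q̄_x) = (-368/10)(21.00/787.0).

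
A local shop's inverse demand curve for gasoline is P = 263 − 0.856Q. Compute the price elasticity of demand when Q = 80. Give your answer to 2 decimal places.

-2.84

At Q = 80, P = 263 − 0.856(80) = 194.52.
dP/dQ = −0.856, so dQ/dP = 1/(−0.856) = -1.168.
ε = (dQ/dP)(P/Q) = (-1.168)(194.52/80).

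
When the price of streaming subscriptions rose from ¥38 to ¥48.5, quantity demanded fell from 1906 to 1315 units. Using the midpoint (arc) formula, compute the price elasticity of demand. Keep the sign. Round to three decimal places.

ΔQ = 1315 − 1906 = -591; ΔP = 48.5 − 38 = 10.5.
Midpoints: P̄ = 43.25, Q̄ = 1610.5.
ε = (ΔQ/ΔP)(P̄/Q̄) = (-591/10.5)(43.25/1610.5).

-1.512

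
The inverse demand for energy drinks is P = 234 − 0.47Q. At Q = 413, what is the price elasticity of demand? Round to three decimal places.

At Q = 413, P = 234 − 0.47(413) = 39.89.
dP/dQ = −0.47, so dQ/dP = 1/(−0.47) = -2.128.
ε = (dQ/dP)(P/Q) = (-2.128)(39.89/413).

-0.206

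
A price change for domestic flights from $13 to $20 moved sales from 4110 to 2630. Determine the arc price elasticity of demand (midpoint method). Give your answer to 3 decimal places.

ΔQ = 2630 − 4110 = -1480; ΔP = 20 − 13 = 7.
Midpoints: P̄ = 16.50, Q̄ = 3370.0.
ε = (ΔQ/ΔP)(P̄/Q̄) = (-1480/7)(16.50/3370.0).

-1.035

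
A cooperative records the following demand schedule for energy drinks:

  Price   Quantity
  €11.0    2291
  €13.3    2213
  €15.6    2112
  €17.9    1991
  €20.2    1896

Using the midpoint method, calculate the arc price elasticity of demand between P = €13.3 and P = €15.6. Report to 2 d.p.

At P = 13.3, Q = 2213; at P = 15.6, Q = 2112.
ΔQ = -101, ΔP = 2.3. Midpoints: P̄ = 14.45, Q̄ = 2162.5.
ε = (ΔQ/ΔP)(P̄/Q̄) = (-101/2.3)(14.45/2162.5).

-0.29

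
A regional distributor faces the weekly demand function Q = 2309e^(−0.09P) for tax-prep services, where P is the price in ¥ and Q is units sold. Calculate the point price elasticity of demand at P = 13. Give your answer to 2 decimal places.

At P = 13, Q = 716.637.
dQ/dP = −0.09·2309e^(−0.09P) = −0.09Q = -64.497.
ε = (dQ/dP)(P/Q) = (-64.497)(13/716.637).

-1.17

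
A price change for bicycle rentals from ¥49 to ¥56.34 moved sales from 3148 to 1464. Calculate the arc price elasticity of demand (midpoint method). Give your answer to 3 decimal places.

-5.240

ΔQ = 1464 − 3148 = -1684; ΔP = 56.34 − 49 = 7.34.
Midpoints: P̄ = 52.67, Q̄ = 2306.0.
ε = (ΔQ/ΔP)(P̄/Q̄) = (-1684/7.34)(52.67/2306.0).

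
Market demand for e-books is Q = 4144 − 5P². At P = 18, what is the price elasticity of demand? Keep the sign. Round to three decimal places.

At P = 18, Q = 2524.
dQ/dP = −10P = -180.
ε = (dQ/dP)(P/Q) = (-180)(18/2524).
|ε| > 1, so demand is elastic at this price.

-1.284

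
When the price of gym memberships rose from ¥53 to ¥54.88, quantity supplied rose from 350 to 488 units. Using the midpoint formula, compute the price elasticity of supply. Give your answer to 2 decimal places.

ΔQ = 488 − 350 = 138; ΔP = 54.88 − 53 = 1.88.
Midpoints: P̄ = 53.94, Q̄ = 419.0.
ε_s = (ΔQ/ΔP)(P̄/Q̄) = (138/1.88)(53.94/419.0).

9.45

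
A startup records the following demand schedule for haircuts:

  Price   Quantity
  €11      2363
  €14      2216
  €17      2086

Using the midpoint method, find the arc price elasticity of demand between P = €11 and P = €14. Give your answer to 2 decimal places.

-0.27

At P = 11, Q = 2363; at P = 14, Q = 2216.
ΔQ = -147, ΔP = 3. Midpoints: P̄ = 12.50, Q̄ = 2289.5.
ε = (ΔQ/ΔP)(P̄/Q̄) = (-147/3)(12.50/2289.5).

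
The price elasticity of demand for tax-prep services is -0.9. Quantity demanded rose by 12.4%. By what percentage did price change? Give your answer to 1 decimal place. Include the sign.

%ΔP ≈ %ΔQ / ε = (12.4%)/(-0.9) = -13.78%.

-13.8%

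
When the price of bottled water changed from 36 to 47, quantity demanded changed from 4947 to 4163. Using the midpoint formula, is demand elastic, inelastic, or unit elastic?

Arc ε ≈ -0.649.
|ε| = 0.65 < 1.

inelastic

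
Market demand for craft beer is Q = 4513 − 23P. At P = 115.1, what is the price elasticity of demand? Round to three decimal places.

-1.419

At P = 115.1, Q = 1865.700.
dQ/dP = −23.
ε = (dQ/dP)(P/Q) = (-23)(115.1/1865.700).
|ε| > 1, so demand is elastic at this price.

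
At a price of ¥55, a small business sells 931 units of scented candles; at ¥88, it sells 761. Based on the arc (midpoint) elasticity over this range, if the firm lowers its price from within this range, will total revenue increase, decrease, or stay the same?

Arc ε = (-170/33)(71.50/846.0) ≈ -0.435.
|ε| = 0.44 < 1, so demand is inelastic. A price cut therefore reduces total revenue.

decrease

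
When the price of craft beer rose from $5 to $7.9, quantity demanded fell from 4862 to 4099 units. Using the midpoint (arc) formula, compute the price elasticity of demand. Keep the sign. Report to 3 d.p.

ΔQ = 4099 − 4862 = -763; ΔP = 7.9 − 5 = 2.9.
Midpoints: P̄ = 6.45, Q̄ = 4480.5.
ε = (ΔQ/ΔP)(P̄/Q̄) = (-763/2.9)(6.45/4480.5).

-0.379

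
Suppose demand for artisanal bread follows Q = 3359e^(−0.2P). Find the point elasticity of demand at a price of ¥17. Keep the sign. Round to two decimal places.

-3.40

At P = 17, Q = 112.101.
dQ/dP = −0.2·3359e^(−0.2P) = −0.2Q = -22.420.
ε = (dQ/dP)(P/Q) = (-22.420)(17/112.101).
|ε| > 1, so demand is elastic at this price.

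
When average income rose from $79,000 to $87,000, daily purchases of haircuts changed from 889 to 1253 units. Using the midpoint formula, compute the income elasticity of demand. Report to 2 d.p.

3.53

ΔQ = 364, ΔI = 8000. Midpoints: Ī = 83,000, Q̄ = 1071.0.
ε_I = (ΔQ/ΔI)(Ī/Q̄) = (364/8000)(83000/1071.0).
ε_I > 0, so the good is normal.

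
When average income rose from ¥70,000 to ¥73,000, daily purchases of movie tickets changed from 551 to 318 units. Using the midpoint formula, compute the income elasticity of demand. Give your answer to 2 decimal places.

-12.78

ΔQ = -233, ΔI = 3000. Midpoints: Ī = 71,500, Q̄ = 434.5.
ε_I = (ΔQ/ΔI)(Ī/Q̄) = (-233/3000)(71500/434.5).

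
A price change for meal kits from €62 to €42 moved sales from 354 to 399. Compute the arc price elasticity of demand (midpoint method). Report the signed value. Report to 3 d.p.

-0.311

ΔQ = 399 − 354 = 45; ΔP = 42 − 62 = -20.
Midpoints: P̄ = 52.00, Q̄ = 376.5.
ε = (ΔQ/ΔP)(P̄/Q̄) = (45/-20)(52.00/376.5).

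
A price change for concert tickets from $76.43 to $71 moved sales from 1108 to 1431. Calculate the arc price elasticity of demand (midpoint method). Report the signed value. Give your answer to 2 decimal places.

ΔQ = 1431 − 1108 = 323; ΔP = 71 − 76.43 = -5.43.
Midpoints: P̄ = 73.72, Q̄ = 1269.5.
ε = (ΔQ/ΔP)(P̄/Q̄) = (323/-5.43)(73.72/1269.5).

-3.45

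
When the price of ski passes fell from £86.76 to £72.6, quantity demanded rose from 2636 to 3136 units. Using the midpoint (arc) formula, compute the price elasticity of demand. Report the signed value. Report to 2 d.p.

-0.97

ΔQ = 3136 − 2636 = 500; ΔP = 72.6 − 86.76 = -14.16.
Midpoints: P̄ = 79.68, Q̄ = 2886.0.
ε = (ΔQ/ΔP)(P̄/Q̄) = (500/-14.16)(79.68/2886.0).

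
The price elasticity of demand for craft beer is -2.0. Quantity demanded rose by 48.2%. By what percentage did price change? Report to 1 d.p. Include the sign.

-24.1%

%ΔP ≈ %ΔQ / ε = (48.2%)/(-2.0) = -24.10%.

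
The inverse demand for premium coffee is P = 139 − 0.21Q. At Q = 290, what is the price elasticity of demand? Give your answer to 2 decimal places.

At Q = 290, P = 139 − 0.21(290) = 78.10.
dP/dQ = −0.21, so dQ/dP = 1/(−0.21) = -4.762.
ε = (dQ/dP)(P/Q) = (-4.762)(78.10/290).

-1.28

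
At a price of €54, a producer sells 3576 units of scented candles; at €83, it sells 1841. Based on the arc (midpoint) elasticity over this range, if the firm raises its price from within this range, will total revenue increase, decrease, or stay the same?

Arc ε = (-1735/29)(68.50/2708.5) ≈ -1.513.
|ε| = 1.51 > 1, so demand is elastic. A price rise therefore reduces total revenue.

decrease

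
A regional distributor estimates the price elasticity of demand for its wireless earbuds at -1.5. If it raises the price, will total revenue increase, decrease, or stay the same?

decrease

|ε| = 1.50 > 1, so demand is elastic. A price rise therefore reduces total revenue.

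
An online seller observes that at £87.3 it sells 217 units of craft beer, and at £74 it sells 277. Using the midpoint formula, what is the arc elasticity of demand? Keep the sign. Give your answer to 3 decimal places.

-1.473

ΔQ = 277 − 217 = 60; ΔP = 74 − 87.3 = -13.3.
Midpoints: P̄ = 80.65, Q̄ = 247.0.
ε = (ΔQ/ΔP)(P̄/Q̄) = (60/-13.3)(80.65/247.0).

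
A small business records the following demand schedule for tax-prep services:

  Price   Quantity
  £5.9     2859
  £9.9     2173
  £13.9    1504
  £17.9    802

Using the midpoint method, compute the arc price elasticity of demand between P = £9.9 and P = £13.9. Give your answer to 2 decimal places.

-1.08

At P = 9.9, Q = 2173; at P = 13.9, Q = 1504.
ΔQ = -669, ΔP = 4.0. Midpoints: P̄ = 11.90, Q̄ = 1838.5.
ε = (ΔQ/ΔP)(P̄/Q̄) = (-669/4.0)(11.90/1838.5).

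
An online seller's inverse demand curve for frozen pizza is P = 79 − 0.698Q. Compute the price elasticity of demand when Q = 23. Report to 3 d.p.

-3.921

At Q = 23, P = 79 − 0.698(23) = 62.95.
dP/dQ = −0.698, so dQ/dP = 1/(−0.698) = -1.433.
ε = (dQ/dP)(P/Q) = (-1.433)(62.95/23).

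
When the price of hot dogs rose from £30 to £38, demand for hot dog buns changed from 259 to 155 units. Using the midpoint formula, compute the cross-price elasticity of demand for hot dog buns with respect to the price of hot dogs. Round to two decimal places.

-2.14

ΔQ_x = 155 − 259 = -104; ΔP_y = 38 − 30 = 8.
Midpoints: P̄_y = 34.00, Q̄_x = 207.0.
ε_xy = (ΔQ_x/ΔP_y)(P̄_y/Q̄_x) = (-104/8)(34.00/207.0).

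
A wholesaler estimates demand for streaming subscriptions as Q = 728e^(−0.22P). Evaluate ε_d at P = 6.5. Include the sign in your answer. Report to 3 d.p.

At P = 6.5, Q = 174.217.
dQ/dP = −0.22·728e^(−0.22P) = −0.22Q = -38.328.
ε = (dQ/dP)(P/Q) = (-38.328)(6.5/174.217).

-1.430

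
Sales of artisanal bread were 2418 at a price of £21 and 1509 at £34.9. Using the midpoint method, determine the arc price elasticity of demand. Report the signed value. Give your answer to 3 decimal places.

-0.931

ΔQ = 1509 − 2418 = -909; ΔP = 34.9 − 21 = 13.9.
Midpoints: P̄ = 27.95, Q̄ = 1963.5.
ε = (ΔQ/ΔP)(P̄/Q̄) = (-909/13.9)(27.95/1963.5).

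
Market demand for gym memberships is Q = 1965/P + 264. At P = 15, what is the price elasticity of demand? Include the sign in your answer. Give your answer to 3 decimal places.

At P = 15, Q = 395.
dQ/dP = −1965/P² = -8.733.
ε = (dQ/dP)(P/Q) = (-8.733)(15/395).

-0.332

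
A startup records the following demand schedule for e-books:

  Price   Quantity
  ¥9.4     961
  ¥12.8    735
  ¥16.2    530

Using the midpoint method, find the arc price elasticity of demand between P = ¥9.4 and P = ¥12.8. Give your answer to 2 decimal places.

At P = 9.4, Q = 961; at P = 12.8, Q = 735.
ΔQ = -226, ΔP = 3.4. Midpoints: P̄ = 11.10, Q̄ = 848.0.
ε = (ΔQ/ΔP)(P̄/Q̄) = (-226/3.4)(11.10/848.0).

-0.87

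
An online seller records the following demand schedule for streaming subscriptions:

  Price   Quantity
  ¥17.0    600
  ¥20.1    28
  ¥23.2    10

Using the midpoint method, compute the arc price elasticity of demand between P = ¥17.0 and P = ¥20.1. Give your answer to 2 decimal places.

-10.90

At P = 17.0, Q = 600; at P = 20.1, Q = 28.
ΔQ = -572, ΔP = 3.1. Midpoints: P̄ = 18.55, Q̄ = 314.0.
ε = (ΔQ/ΔP)(P̄/Q̄) = (-572/3.1)(18.55/314.0).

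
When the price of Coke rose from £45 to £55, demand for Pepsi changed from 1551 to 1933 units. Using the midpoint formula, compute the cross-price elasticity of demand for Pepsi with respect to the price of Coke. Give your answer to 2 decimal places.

ΔQ_x = 1933 − 1551 = 382; ΔP_y = 55 − 45 = 10.
Midpoints: P̄_y = 50.00, Q̄_x = 1742.0.
ε_xy = (ΔQ_x/ΔP_y)(P̄_y/Q̄_x) = (382/10)(50.00/1742.0).

1.10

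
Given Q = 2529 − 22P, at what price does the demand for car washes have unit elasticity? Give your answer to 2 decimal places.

57.48

For linear demand Q = a − bP, ε = −bP/(a − bP). |ε| = 1 when bP = a − bP, i.e. P = a/(2b).
P = 2529/(2·22) = 2529/44 = 57.4773.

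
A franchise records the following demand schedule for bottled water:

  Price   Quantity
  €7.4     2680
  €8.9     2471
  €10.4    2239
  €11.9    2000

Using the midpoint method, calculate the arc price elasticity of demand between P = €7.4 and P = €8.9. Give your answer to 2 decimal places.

-0.44

At P = 7.4, Q = 2680; at P = 8.9, Q = 2471.
ΔQ = -209, ΔP = 1.5. Midpoints: P̄ = 8.15, Q̄ = 2575.5.
ε = (ΔQ/ΔP)(P̄/Q̄) = (-209/1.5)(8.15/2575.5).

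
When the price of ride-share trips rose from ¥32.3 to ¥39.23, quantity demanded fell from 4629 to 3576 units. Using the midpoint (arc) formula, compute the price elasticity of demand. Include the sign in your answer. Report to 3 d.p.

-1.325

ΔQ = 3576 − 4629 = -1053; ΔP = 39.23 − 32.3 = 6.93.
Midpoints: P̄ = 35.77, Q̄ = 4102.5.
ε = (ΔQ/ΔP)(P̄/Q̄) = (-1053/6.93)(35.77/4102.5).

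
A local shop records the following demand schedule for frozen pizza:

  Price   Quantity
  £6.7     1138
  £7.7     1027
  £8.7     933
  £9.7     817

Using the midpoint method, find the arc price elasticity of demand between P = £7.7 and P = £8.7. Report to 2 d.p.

-0.79

At P = 7.7, Q = 1027; at P = 8.7, Q = 933.
ΔQ = -94, ΔP = 1.0. Midpoints: P̄ = 8.20, Q̄ = 980.0.
ε = (ΔQ/ΔP)(P̄/Q̄) = (-94/1.0)(8.20/980.0).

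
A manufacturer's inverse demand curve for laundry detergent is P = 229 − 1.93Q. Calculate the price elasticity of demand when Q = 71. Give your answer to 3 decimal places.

-0.671

At Q = 71, P = 229 − 1.93(71) = 91.97.
dP/dQ = −1.93, so dQ/dP = 1/(−1.93) = -0.518.
ε = (dQ/dP)(P/Q) = (-0.518)(91.97/71).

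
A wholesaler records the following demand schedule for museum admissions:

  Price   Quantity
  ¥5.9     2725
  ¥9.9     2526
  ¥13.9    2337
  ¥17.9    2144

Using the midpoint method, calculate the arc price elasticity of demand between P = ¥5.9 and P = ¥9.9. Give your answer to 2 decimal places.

At P = 5.9, Q = 2725; at P = 9.9, Q = 2526.
ΔQ = -199, ΔP = 4.0. Midpoints: P̄ = 7.90, Q̄ = 2625.5.
ε = (ΔQ/ΔP)(P̄/Q̄) = (-199/4.0)(7.90/2625.5).

-0.15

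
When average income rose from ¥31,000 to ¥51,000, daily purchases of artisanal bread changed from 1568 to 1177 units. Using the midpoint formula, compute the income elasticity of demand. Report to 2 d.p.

-0.58

ΔQ = -391, ΔI = 20000. Midpoints: Ī = 41,000, Q̄ = 1372.5.
ε_I = (ΔQ/ΔI)(Ī/Q̄) = (-391/20000)(41000/1372.5).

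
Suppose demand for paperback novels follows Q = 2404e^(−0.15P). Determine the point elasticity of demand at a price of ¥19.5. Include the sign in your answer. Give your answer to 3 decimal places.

At P = 19.5, Q = 129.010.
dQ/dP = −0.15·2404e^(−0.15P) = −0.15Q = -19.351.
ε = (dQ/dP)(P/Q) = (-19.351)(19.5/129.010).
|ε| > 1, so demand is elastic at this price.

-2.925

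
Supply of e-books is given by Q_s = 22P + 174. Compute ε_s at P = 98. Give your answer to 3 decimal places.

At P = 98, Q_s = 2330.
dQ_s/dP = 22.
ε_s = (dQ_s/dP)(P/Q_s) = (22)(98/2330).

0.925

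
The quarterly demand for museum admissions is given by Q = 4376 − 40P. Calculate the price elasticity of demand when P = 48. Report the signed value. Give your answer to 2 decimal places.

-0.78

At P = 48, Q = 2456.
dQ/dP = −40.
ε = (dQ/dP)(P/Q) = (-40)(48/2456).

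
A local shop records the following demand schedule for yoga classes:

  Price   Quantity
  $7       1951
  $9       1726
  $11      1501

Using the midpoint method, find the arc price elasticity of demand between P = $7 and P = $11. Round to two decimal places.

At P = 7, Q = 1951; at P = 11, Q = 1501.
ΔQ = -450, ΔP = 4. Midpoints: P̄ = 9.00, Q̄ = 1726.0.
ε = (ΔQ/ΔP)(P̄/Q̄) = (-450/4)(9.00/1726.0).

-0.59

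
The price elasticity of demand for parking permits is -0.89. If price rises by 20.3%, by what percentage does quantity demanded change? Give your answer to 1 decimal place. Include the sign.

%ΔQ ≈ ε × %ΔP = (-0.89)(20.3%) = -18.07%.

-18.1%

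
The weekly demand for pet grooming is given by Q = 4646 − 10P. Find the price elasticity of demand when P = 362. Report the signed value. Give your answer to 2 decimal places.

At P = 362, Q = 1026.
dQ/dP = −10.
ε = (dQ/dP)(P/Q) = (-10)(362/1026).
|ε| > 1, so demand is elastic at this price.

-3.53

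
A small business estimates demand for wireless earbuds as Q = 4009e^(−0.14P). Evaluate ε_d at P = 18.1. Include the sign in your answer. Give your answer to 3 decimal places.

At P = 18.1, Q = 318.078.
dQ/dP = −0.14·4009e^(−0.14P) = −0.14Q = -44.531.
ε = (dQ/dP)(P/Q) = (-44.531)(18.1/318.078).

-2.534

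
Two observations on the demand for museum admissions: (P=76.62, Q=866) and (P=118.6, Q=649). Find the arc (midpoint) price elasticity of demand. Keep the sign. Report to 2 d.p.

-0.67

ΔQ = 649 − 866 = -217; ΔP = 118.6 − 76.62 = 41.98.
Midpoints: P̄ = 97.61, Q̄ = 757.5.
ε = (ΔQ/ΔP)(P̄/Q̄) = (-217/41.98)(97.61/757.5).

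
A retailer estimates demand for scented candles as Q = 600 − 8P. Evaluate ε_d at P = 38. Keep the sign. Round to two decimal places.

-1.03

At P = 38, Q = 296.
dQ/dP = −8.
ε = (dQ/dP)(P/Q) = (-8)(38/296).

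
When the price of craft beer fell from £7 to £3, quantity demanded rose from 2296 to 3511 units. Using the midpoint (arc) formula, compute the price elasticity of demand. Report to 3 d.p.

-0.523

ΔQ = 3511 − 2296 = 1215; ΔP = 3 − 7 = -4.
Midpoints: P̄ = 5.00, Q̄ = 2903.5.
ε = (ΔQ/ΔP)(P̄/Q̄) = (1215/-4)(5.00/2903.5).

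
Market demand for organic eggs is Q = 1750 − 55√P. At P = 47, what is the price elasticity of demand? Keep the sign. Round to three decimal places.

At P = 47, Q = 1372.939.
dQ/dP = −55/(2√P) = -4.011.
ε = (dQ/dP)(P/Q) = (-4.011)(47/1372.939).

-0.137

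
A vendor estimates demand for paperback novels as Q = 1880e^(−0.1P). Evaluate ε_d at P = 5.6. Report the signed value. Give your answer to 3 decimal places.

-0.560

At P = 5.6, Q = 1073.873.
dQ/dP = −0.1·1880e^(−0.1P) = −0.1Q = -107.387.
ε = (dQ/dP)(P/Q) = (-107.387)(5.6/1073.873).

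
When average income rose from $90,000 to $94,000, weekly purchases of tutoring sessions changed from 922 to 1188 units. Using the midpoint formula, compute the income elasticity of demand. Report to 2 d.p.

ΔQ = 266, ΔI = 4000. Midpoints: Ī = 92,000, Q̄ = 1055.0.
ε_I = (ΔQ/ΔI)(Ī/Q̄) = (266/4000)(92000/1055.0).
ε_I > 0, so the good is normal.

5.80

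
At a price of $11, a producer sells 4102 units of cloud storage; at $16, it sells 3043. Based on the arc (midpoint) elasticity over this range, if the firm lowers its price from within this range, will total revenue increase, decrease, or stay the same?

decrease

Arc ε = (-1059/5)(13.50/3572.5) ≈ -0.800.
|ε| = 0.80 < 1, so demand is inelastic. A price cut therefore reduces total revenue.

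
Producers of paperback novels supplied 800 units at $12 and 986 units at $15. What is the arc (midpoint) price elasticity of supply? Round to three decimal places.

0.937

ΔQ = 986 − 800 = 186; ΔP = 15 − 12 = 3.
Midpoints: P̄ = 13.50, Q̄ = 893.0.
ε_s = (ΔQ/ΔP)(P̄/Q̄) = (186/3)(13.50/893.0).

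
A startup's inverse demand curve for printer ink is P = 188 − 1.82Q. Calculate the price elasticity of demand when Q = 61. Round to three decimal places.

-0.693

At Q = 61, P = 188 − 1.82(61) = 76.98.
dP/dQ = −1.82, so dQ/dP = 1/(−1.82) = -0.549.
ε = (dQ/dP)(P/Q) = (-0.549)(76.98/61).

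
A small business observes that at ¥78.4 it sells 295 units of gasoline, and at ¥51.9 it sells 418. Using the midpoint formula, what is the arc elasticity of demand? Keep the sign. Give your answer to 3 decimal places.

-0.848

ΔQ = 418 − 295 = 123; ΔP = 51.9 − 78.4 = -26.5.
Midpoints: P̄ = 65.15, Q̄ = 356.5.
ε = (ΔQ/ΔP)(P̄/Q̄) = (123/-26.5)(65.15/356.5).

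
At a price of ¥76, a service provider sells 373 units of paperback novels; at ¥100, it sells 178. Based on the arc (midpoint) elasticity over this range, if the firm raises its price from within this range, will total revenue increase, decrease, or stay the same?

decrease

Arc ε = (-195/24)(88.00/275.5) ≈ -2.595.
|ε| = 2.60 > 1, so demand is elastic. A price rise therefore reduces total revenue.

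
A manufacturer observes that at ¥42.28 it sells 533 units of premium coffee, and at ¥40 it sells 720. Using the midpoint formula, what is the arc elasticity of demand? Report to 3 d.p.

ΔQ = 720 − 533 = 187; ΔP = 40 − 42.28 = -2.28.
Midpoints: P̄ = 41.14, Q̄ = 626.5.
ε = (ΔQ/ΔP)(P̄/Q̄) = (187/-2.28)(41.14/626.5).

-5.386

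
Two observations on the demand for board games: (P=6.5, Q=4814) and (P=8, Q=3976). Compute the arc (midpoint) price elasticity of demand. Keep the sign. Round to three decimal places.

ΔQ = 3976 − 4814 = -838; ΔP = 8 − 6.5 = 1.5.
Midpoints: P̄ = 7.25, Q̄ = 4395.0.
ε = (ΔQ/ΔP)(P̄/Q̄) = (-838/1.5)(7.25/4395.0).

-0.922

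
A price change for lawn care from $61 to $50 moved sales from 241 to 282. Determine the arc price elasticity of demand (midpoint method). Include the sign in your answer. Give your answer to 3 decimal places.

ΔQ = 282 − 241 = 41; ΔP = 50 − 61 = -11.
Midpoints: P̄ = 55.50, Q̄ = 261.5.
ε = (ΔQ/ΔP)(P̄/Q̄) = (41/-11)(55.50/261.5).

-0.791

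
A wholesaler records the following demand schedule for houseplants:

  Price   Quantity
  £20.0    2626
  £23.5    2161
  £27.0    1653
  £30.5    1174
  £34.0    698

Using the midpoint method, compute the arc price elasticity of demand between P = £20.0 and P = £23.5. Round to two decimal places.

-1.21

At P = 20.0, Q = 2626; at P = 23.5, Q = 2161.
ΔQ = -465, ΔP = 3.5. Midpoints: P̄ = 21.75, Q̄ = 2393.5.
ε = (ΔQ/ΔP)(P̄/Q̄) = (-465/3.5)(21.75/2393.5).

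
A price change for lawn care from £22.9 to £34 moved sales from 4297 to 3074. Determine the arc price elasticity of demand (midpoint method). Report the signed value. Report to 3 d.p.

-0.851

ΔQ = 3074 − 4297 = -1223; ΔP = 34 − 22.9 = 11.1.
Midpoints: P̄ = 28.45, Q̄ = 3685.5.
ε = (ΔQ/ΔP)(P̄/Q̄) = (-1223/11.1)(28.45/3685.5).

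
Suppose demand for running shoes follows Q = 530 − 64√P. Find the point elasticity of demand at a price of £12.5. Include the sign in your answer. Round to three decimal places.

-0.372

At P = 12.5, Q = 303.726.
dQ/dP = −64/(2√P) = -9.051.
ε = (dQ/dP)(P/Q) = (-9.051)(12.5/303.726).
|ε| < 1, so demand is inelastic at this price.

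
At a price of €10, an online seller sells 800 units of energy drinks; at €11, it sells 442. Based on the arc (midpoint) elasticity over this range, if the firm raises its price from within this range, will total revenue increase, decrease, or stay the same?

Arc ε = (-358/1)(10.50/621.0) ≈ -6.053.
|ε| = 6.05 > 1, so demand is elastic. A price rise therefore reduces total revenue.

decrease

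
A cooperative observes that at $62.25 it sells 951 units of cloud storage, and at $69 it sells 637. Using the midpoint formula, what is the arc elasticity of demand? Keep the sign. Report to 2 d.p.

ΔQ = 637 − 951 = -314; ΔP = 69 − 62.25 = 6.75.
Midpoints: P̄ = 65.62, Q̄ = 794.0.
ε = (ΔQ/ΔP)(P̄/Q̄) = (-314/6.75)(65.62/794.0).

-3.84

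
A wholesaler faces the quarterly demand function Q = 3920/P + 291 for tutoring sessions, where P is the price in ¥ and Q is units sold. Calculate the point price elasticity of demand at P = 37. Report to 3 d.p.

At P = 37, Q = 396.946.
dQ/dP = −3920/P² = -2.863.
ε = (dQ/dP)(P/Q) = (-2.863)(37/396.946).
|ε| < 1, so demand is inelastic at this price.

-0.267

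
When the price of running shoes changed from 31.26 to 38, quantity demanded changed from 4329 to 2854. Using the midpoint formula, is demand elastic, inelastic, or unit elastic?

elastic

Arc ε ≈ -2.110.
|ε| = 2.11 > 1.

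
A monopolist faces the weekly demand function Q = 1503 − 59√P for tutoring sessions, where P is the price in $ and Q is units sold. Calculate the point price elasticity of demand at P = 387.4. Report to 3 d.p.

At P = 387.4, Q = 341.734.
dQ/dP = −59/(2√P) = -1.499.
ε = (dQ/dP)(P/Q) = (-1.499)(387.4/341.734).

-1.699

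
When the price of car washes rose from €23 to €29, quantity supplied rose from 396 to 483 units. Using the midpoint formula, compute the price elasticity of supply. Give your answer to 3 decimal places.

ΔQ = 483 − 396 = 87; ΔP = 29 − 23 = 6.
Midpoints: P̄ = 26.00, Q̄ = 439.5.
ε_s = (ΔQ/ΔP)(P̄/Q̄) = (87/6)(26.00/439.5).

0.858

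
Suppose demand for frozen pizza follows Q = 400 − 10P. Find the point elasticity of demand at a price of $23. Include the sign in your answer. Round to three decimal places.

-1.353

At P = 23, Q = 170.
dQ/dP = −10.
ε = (dQ/dP)(P/Q) = (-10)(23/170).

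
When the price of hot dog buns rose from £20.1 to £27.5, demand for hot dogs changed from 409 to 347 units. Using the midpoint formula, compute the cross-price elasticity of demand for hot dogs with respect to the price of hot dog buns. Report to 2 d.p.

ΔQ_x = 347 − 409 = -62; ΔP_y = 27.5 − 20.1 = 7.4.
Midpoints: P̄_y = 23.80, Q̄_x = 378.0.
ε_xy = (ΔQ_x/ΔP_y)(P̄_y/Q̄_x) = (-62/7.4)(23.80/378.0).
ε_xy < 0, so the goods are complements.

-0.53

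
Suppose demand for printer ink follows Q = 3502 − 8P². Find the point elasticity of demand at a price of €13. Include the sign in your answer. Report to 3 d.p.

At P = 13, Q = 2150.
dQ/dP = −16P = -208.
ε = (dQ/dP)(P/Q) = (-208)(13/2150).

-1.258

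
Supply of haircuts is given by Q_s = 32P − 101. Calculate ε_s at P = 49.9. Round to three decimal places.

At P = 49.9, Q_s = 1495.80.
dQ_s/dP = 32.
ε_s = (dQ_s/dP)(P/Q_s) = (32)(49.9/1495.80).

1.068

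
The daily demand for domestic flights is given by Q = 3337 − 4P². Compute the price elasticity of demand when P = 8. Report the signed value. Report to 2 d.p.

At P = 8, Q = 3081.
dQ/dP = −8P = -64.
ε = (dQ/dP)(P/Q) = (-64)(8/3081).

-0.17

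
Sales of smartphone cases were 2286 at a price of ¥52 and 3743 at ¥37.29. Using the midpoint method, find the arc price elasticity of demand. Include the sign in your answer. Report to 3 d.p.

ΔQ = 3743 − 2286 = 1457; ΔP = 37.29 − 52 = -14.71.
Midpoints: P̄ = 44.64, Q̄ = 3014.5.
ε = (ΔQ/ΔP)(P̄/Q̄) = (1457/-14.71)(44.64/3014.5).

-1.467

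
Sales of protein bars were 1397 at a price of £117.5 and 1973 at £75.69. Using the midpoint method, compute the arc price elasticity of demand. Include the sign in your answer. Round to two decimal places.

ΔQ = 1973 − 1397 = 576; ΔP = 75.69 − 117.5 = -41.81.
Midpoints: P̄ = 96.59, Q̄ = 1685.0.
ε = (ΔQ/ΔP)(P̄/Q̄) = (576/-41.81)(96.59/1685.0).

-0.79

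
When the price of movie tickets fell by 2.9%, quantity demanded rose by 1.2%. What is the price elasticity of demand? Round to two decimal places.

-0.41

ε = %ΔQ / %ΔP = (1.2)/(-2.9) = -0.414.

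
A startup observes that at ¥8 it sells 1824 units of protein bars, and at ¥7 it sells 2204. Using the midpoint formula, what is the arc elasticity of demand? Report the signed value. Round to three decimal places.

ΔQ = 2204 − 1824 = 380; ΔP = 7 − 8 = -1.
Midpoints: P̄ = 7.50, Q̄ = 2014.0.
ε = (ΔQ/ΔP)(P̄/Q̄) = (380/-1)(7.50/2014.0).

-1.415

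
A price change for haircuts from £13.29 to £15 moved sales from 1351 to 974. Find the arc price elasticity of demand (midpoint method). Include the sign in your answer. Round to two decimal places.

-2.68

ΔQ = 974 − 1351 = -377; ΔP = 15 − 13.29 = 1.71.
Midpoints: P̄ = 14.14, Q̄ = 1162.5.
ε = (ΔQ/ΔP)(P̄/Q̄) = (-377/1.71)(14.14/1162.5).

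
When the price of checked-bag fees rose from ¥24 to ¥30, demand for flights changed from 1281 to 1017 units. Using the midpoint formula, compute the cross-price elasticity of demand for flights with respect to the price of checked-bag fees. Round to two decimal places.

-1.03

ΔQ_x = 1017 − 1281 = -264; ΔP_y = 30 − 24 = 6.
Midpoints: P̄_y = 27.00, Q̄_x = 1149.0.
ε_xy = (ΔQ_x/ΔP_y)(P̄_y/Q̄_x) = (-264/6)(27.00/1149.0).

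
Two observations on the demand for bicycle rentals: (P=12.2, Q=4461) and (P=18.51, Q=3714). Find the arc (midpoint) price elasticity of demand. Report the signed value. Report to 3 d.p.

ΔQ = 3714 − 4461 = -747; ΔP = 18.51 − 12.2 = 6.31.
Midpoints: P̄ = 15.36, Q̄ = 4087.5.
ε = (ΔQ/ΔP)(P̄/Q̄) = (-747/6.31)(15.36/4087.5).

-0.445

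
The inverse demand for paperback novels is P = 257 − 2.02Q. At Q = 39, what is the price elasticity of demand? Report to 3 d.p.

At Q = 39, P = 257 − 2.02(39) = 178.22.
dP/dQ = −2.02, so dQ/dP = 1/(−2.02) = -0.495.
ε = (dQ/dP)(P/Q) = (-0.495)(178.22/39).

-2.262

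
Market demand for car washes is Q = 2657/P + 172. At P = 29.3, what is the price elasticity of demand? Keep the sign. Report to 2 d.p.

At P = 29.3, Q = 262.683.
dQ/dP = −2657/P² = -3.095.
ε = (dQ/dP)(P/Q) = (-3.095)(29.3/262.683).
|ε| < 1, so demand is inelastic at this price.

-0.35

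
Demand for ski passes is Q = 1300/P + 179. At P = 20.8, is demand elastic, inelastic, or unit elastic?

Q = 241.500, dQ/dP = -3.005.
ε = (dQ/dP)(P/Q) ≈ -0.259.
|ε| = 0.26 < 1.

inelastic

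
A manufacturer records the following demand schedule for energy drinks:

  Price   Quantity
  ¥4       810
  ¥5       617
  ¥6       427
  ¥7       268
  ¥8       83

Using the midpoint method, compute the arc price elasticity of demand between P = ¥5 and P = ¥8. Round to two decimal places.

-3.31

At P = 5, Q = 617; at P = 8, Q = 83.
ΔQ = -534, ΔP = 3. Midpoints: P̄ = 6.50, Q̄ = 350.0.
ε = (ΔQ/ΔP)(P̄/Q̄) = (-534/3)(6.50/350.0).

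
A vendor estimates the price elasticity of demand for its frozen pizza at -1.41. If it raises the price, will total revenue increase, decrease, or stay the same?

|ε| = 1.41 > 1, so demand is elastic. A price rise therefore reduces total revenue.

decrease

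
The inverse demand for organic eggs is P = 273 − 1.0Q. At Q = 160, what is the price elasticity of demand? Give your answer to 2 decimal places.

-0.71

At Q = 160, P = 273 − 1.0(160) = 113.00.
dP/dQ = −1.0, so dQ/dP = 1/(−1.0) = -1.000.
ε = (dQ/dP)(P/Q) = (-1.000)(113.00/160).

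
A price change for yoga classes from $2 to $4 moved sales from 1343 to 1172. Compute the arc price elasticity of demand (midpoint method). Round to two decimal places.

ΔQ = 1172 − 1343 = -171; ΔP = 4 − 2 = 2.
Midpoints: P̄ = 3.00, Q̄ = 1257.5.
ε = (ΔQ/ΔP)(P̄/Q̄) = (-171/2)(3.00/1257.5).

-0.20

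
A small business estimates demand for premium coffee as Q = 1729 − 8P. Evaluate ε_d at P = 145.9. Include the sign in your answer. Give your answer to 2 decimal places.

At P = 145.9, Q = 561.800.
dQ/dP = −8.
ε = (dQ/dP)(P/Q) = (-8)(145.9/561.800).

-2.08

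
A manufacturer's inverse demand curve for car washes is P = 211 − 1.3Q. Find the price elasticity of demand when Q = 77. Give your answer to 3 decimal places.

-1.108

At Q = 77, P = 211 − 1.3(77) = 110.90.
dP/dQ = −1.3, so dQ/dP = 1/(−1.3) = -0.769.
ε = (dQ/dP)(P/Q) = (-0.769)(110.90/77).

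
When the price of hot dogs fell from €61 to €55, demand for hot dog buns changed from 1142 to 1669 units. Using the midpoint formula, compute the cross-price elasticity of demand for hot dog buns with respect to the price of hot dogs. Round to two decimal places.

-3.62

ΔQ_x = 1669 − 1142 = 527; ΔP_y = 55 − 61 = -6.
Midpoints: P̄_y = 58.00, Q̄_x = 1405.5.
ε_xy = (ΔQ_x/ΔP_y)(P̄_y/Q̄_x) = (527/-6)(58.00/1405.5).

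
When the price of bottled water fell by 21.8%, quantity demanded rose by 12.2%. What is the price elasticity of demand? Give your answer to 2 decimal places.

ε = %ΔQ / %ΔP = (12.2)/(-21.8) = -0.560.

-0.56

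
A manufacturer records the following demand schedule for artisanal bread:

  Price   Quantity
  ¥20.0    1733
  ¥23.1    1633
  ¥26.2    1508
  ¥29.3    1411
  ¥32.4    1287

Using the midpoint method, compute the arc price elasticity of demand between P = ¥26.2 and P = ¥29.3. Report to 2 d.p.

-0.59

At P = 26.2, Q = 1508; at P = 29.3, Q = 1411.
ΔQ = -97, ΔP = 3.1. Midpoints: P̄ = 27.75, Q̄ = 1459.5.
ε = (ΔQ/ΔP)(P̄/Q̄) = (-97/3.1)(27.75/1459.5).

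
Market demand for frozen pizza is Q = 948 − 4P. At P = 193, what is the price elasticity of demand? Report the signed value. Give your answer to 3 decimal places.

At P = 193, Q = 176.
dQ/dP = −4.
ε = (dQ/dP)(P/Q) = (-4)(193/176).

-4.386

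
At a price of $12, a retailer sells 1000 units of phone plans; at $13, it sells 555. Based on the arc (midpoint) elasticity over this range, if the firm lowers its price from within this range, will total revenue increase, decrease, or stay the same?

increase

Arc ε = (-445/1)(12.50/777.5) ≈ -7.154.
|ε| = 7.15 > 1, so demand is elastic. A price cut therefore raises total revenue.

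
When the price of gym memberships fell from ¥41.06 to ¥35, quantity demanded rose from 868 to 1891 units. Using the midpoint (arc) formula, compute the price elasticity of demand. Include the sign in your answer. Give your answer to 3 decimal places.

ΔQ = 1891 − 868 = 1023; ΔP = 35 − 41.06 = -6.06.
Midpoints: P̄ = 38.03, Q̄ = 1379.5.
ε = (ΔQ/ΔP)(P̄/Q̄) = (1023/-6.06)(38.03/1379.5).

-4.654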